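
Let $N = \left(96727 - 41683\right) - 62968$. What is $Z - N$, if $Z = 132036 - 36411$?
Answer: $103549$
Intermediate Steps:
$Z = 95625$
$N = -7924$ ($N = 55044 - 62968 = -7924$)
$Z - N = 95625 - -7924 = 95625 + 7924 = 103549$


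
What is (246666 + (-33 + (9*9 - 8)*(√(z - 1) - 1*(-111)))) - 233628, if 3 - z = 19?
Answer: 21108 + 73*I*√17 ≈ 21108.0 + 300.99*I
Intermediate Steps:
z = -16 (z = 3 - 1*19 = 3 - 19 = -16)
(246666 + (-33 + (9*9 - 8)*(√(z - 1) - 1*(-111)))) - 233628 = (246666 + (-33 + (9*9 - 8)*(√(-16 - 1) - 1*(-111)))) - 233628 = (246666 + (-33 + (81 - 8)*(√(-17) + 111))) - 233628 = (246666 + (-33 + 73*(I*√17 + 111))) - 233628 = (246666 + (-33 + 73*(111 + I*√17))) - 233628 = (246666 + (-33 + (8103 + 73*I*√17))) - 233628 = (246666 + (8070 + 73*I*√17)) - 233628 = (254736 + 73*I*√17) - 233628 = 21108 + 73*I*√17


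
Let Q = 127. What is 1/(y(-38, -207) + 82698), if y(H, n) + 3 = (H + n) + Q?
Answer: 1/82577 ≈ 1.2110e-5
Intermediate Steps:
y(H, n) = 124 + H + n (y(H, n) = -3 + ((H + n) + 127) = -3 + (127 + H + n) = 124 + H + n)
1/(y(-38, -207) + 82698) = 1/((124 - 38 - 207) + 82698) = 1/(-121 + 82698) = 1/82577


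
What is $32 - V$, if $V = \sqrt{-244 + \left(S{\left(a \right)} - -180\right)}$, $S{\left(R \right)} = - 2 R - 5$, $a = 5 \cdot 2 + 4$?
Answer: $32 - i \sqrt{97} \approx 32.0 - 9.8489 i$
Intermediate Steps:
$a = 14$ ($a = 10 + 4 = 14$)
$S{\left(R \right)} = -5 - 2 R$
$V = i \sqrt{97}$ ($V = \sqrt{-244 - -147} = \sqrt{-244 + \left(\left(-5 - 28\right) + 180\right)} = \sqrt{-244 + \left(-33 + 180\right)} = \sqrt{-244 + 147} = \sqrt{-97} = i \sqrt{97} \approx 9.8489 i$)
$32 - V = 32 - i \sqrt{97}$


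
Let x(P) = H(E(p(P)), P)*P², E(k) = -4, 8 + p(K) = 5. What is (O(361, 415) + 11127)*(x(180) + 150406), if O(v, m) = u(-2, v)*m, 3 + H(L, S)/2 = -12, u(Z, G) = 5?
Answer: -10846683988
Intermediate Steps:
p(K) = -3 (p(K) = -8 + 5 = -3)
H(L, S) = -30 (H(L, S) = -6 + 2*(-12) = -6 - 24 = -30)
x(P) = -30*P²
O(v, m) = 5*m
(O(361, 415) + 11127)*(x(180) + 150406) = (5*415 + 11127)*(-30*180² + 150406) = (2075 + 11127)*(-30*32400 + 150406) = 13202*(-972000 + 150406) = 13202*(-821594) = -10846683988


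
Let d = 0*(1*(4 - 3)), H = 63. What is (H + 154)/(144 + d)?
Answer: 217/144 ≈ 1.5069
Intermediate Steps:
d = 0 (d = 0*(1*1) = 0*1 = 0)
(H + 154)/(144 + d) = (63 + 154)/(144 + 0) = 217/144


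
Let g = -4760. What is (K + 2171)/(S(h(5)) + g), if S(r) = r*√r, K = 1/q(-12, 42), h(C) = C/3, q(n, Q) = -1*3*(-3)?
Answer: -11161248/24470203 - 3908*√15/73410609 ≈ -0.45632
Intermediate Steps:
q(n, Q) = 9 (q(n, Q) = -3*(-3) = 9)
h(C) = C/3 (h(C) = C*(⅓) = C/3)
K = ⅑ (K = 1/9 = ⅑ ≈ 0.11111)
S(r) = r^(3/2)
(K + 2171)/(S(h(5)) + g) = (⅑ + 2171)/(((⅓)*5)^(3/2) - 4760) = 19540/(9*((5/3)^(3/2) - 4760)) = 19540/(9*(5*√15/9 - 4760)) = 19540/(9*(-4760 + 5*√15/9))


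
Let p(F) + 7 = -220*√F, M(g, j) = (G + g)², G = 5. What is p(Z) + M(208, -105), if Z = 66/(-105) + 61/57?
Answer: 45362 - 44*√1757595/399 ≈ 45216.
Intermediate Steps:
Z = 881/1995 (Z = 66*(-1/105) + 61*(1/57) = -22/35 + 61/57 = 881/1995 ≈ 0.44160)
M(g, j) = (5 + g)²
p(F) = -7 - 220*√F
p(Z) + M(208, -105) = (-7 - 44*√1757595/399) + (5 + 208)² = (-7 - 44*√1757595/399) + 213² = (-7 - 44*√1757595/399) + 45369 = 45362 - 44*√1757595/399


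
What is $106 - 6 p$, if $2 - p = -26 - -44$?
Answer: $202$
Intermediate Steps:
$p = -16$ ($p = 2 - \left(-26 - -44\right) = 2 - \left(-26 + 44\right) = 2 - 18 = -16$)
$106 - 6 p = 106 - -96 = 106 + 96 = 202$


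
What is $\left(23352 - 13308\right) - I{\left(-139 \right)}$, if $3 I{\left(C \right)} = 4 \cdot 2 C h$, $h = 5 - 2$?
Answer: $11156$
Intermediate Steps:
$h = 3$ ($h = 5 - 2 = 3$)
$I{\left(C \right)} = 8 C$ ($I{\left(C \right)} = \frac{4 \cdot 2 C 3}{3} = \frac{8 C 3}{3} = \frac{24 C}{3} = 8 C$)
$\left(23352 - 13308\right) - I{\left(-139 \right)} = \left(23352 - 13308\right) - 8 \left(-139\right) = \left(23352 - 13308\right) - -1112 = \left(23352 - 13308\right) + 1112 = 10044 + 1112 = 11156$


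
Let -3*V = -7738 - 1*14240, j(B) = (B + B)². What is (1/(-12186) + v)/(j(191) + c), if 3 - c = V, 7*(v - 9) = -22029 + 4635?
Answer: -12423269/695467206 ≈ -0.017863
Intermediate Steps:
j(B) = 4*B² (j(B) = (2*B)² = 4*B²)
V = 7326 (V = -(-7738 - 1*14240)/3 = -(-7738 - 14240)/3 = -⅓*(-21978) = 7326)
v = -17331/7 (v = 9 + (-22029 + 4635)/7 = 9 + (⅐)*(-17394) = 9 - 17394/7 = -17331/7 ≈ -2475.9)
c = -7323 (c = 3 - 1*7326 = 3 - 7326 = -7323)
(1/(-12186) + v)/(j(191) + c) = (1/(-12186) - 17331/7)/(4*191² - 7323) = (-1/12186 - 17331/7)/(4*36481 - 7323) = -211195573/(85302*(145924 - 7323)) = -211195573/85302/138601 = -211195573/85302*1/138601 = -12423269/695467206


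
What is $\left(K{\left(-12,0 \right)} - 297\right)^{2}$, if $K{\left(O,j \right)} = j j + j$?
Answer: $88209$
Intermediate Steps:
$K{\left(O,j \right)} = j + j^{2}$ ($K{\left(O,j \right)} = j^{2} + j = j + j^{2}$)
$\left(K{\left(-12,0 \right)} - 297\right)^{2} = \left(0 \left(1 + 0\right) - 297\right)^{2} = \left(0 \cdot 1 - 297\right)^{2} = \left(0 - 297\right)^{2} = \left(-297\right)^{2} = 88209$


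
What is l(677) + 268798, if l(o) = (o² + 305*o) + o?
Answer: 934289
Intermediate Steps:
l(o) = o² + 306*o
l(677) + 268798 = 677*(306 + 677) + 268798 = 677*983 + 268798 = 665491 + 268798 = 934289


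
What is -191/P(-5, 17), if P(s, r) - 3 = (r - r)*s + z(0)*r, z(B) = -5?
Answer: 191/82 ≈ 2.3293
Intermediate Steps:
P(s, r) = 3 - 5*r (P(s, r) = 3 + ((r - r)*s - 5*r) = 3 + (0*s - 5*r) = 3 + (0 - 5*r) = 3 - 5*r)
-191/P(-5, 17) = -191/(3 - 5*17) = -191/(3 - 85) = -191/(-82) = -191*(-1/82) = 191/82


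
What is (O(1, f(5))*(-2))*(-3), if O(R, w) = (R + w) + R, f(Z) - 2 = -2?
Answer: 12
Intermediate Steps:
f(Z) = 0 (f(Z) = 2 - 2 = 0)
O(R, w) = w + 2*R
(O(1, f(5))*(-2))*(-3) = ((0 + 2*1)*(-2))*(-3) = ((0 + 2)*(-2))*(-3) = (2*(-2))*(-3) = -4*(-3) = 12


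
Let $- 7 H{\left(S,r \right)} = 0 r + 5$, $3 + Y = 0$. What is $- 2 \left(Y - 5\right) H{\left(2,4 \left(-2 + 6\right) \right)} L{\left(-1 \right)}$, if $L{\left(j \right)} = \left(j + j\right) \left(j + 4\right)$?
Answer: $\frac{480}{7} \approx 68.571$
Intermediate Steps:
$Y = -3$ ($Y = -3 + 0 = -3$)
$H{\left(S,r \right)} = - \frac{5}{7}$ ($H{\left(S,r \right)} = - \frac{0 r + 5}{7} = - \frac{0 + 5}{7} = \left(- \frac{1}{7}\right) 5 = - \frac{5}{7}$)
$L{\left(j \right)} = 2 j \left(4 + j\right)$
$- 2 \left(Y - 5\right) H{\left(2,4 \left(-2 + 6\right) \right)} L{\left(-1 \right)} = - 2 \left(-3 - 5\right) \left(- \frac{5}{7}\right) 2 \left(-1\right) \left(4 - 1\right) = - 2 \left(\left(-8\right) \left(- \frac{5}{7}\right)\right) 2 \left(-1\right) 3 = \left(-2\right) \frac{40}{7} \left(-6\right) = \left(- \frac{80}{7}\right) \left(-6\right) = \frac{480}{7}$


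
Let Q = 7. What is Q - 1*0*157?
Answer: 7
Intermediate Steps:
Q - 1*0*157 = 7 - 1*0*157 = 7 + 0*157 = 7 + 0 = 7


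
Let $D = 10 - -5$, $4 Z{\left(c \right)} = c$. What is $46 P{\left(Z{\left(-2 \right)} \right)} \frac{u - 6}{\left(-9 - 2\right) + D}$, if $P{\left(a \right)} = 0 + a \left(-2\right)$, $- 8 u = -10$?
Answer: $- \frac{437}{8} \approx -54.625$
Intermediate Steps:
$Z{\left(c \right)} = \frac{c}{4}$
$D = 15$ ($D = 10 + 5 = 15$)
$u = \frac{5}{4}$ ($u = \left(- \frac{1}{8}\right) \left(-10\right) = \frac{5}{4} \approx 1.25$)
$P{\left(a \right)} = - 2 a$ ($P{\left(a \right)} = 0 - 2 a = - 2 a$)
$46 P{\left(Z{\left(-2 \right)} \right)} \frac{u - 6}{\left(-9 - 2\right) + D} = 46 \left(- 2 \cdot \frac{1}{4} \left(-2\right)\right) \frac{\frac{5}{4} - 6}{\left(-9 - 2\right) + 15} = 46 \left(\left(-2\right) \left(- \frac{1}{2}\right)\right) \left(- \frac{19}{4 \left(-11 + 15\right)}\right) = 46 \cdot 1 \left(- \frac{19}{4 \cdot 4}\right) = 46 \left(\left(- \frac{19}{4}\right) \frac{1}{4}\right) = 46 \left(- \frac{19}{16}\right) = - \frac{437}{8}$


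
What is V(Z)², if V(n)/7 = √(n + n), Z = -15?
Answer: -1470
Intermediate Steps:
V(n) = 7*√2*√n (V(n) = 7*√(n + n) = 7*√(2*n) = 7*(√2*√n) = 7*√2*√n)
V(Z)² = (7*√2*√(-15))² = (7*√2*(I*√15))² = (7*I*√30)² = -1470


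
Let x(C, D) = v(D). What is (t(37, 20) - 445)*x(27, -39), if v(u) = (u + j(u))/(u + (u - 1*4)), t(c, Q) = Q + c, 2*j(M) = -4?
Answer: -194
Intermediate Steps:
j(M) = -2 (j(M) = (1/2)*(-4) = -2)
v(u) = (-2 + u)/(-4 + 2*u) (v(u) = (u - 2)/(u + (u - 1*4)) = (-2 + u)/(u + (u - 4)) = (-2 + u)/(u + (-4 + u)) = (-2 + u)/(-4 + 2*u))
x(C, D) = 1/2
(t(37, 20) - 445)*x(27, -39) = ((20 + 37) - 445)*(1/2) = (57 - 445)*(1/2) = -388*1/2 = -194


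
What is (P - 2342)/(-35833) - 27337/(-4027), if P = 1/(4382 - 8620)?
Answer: 4191373337317/611541242858 ≈ 6.8538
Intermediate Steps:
P = -1/4238 (P = 1/(-4238) = -1/4238 ≈ -0.00023596)
(P - 2342)/(-35833) - 27337/(-4027) = (-1/4238 - 2342)/(-35833) - 27337/(-4027) = -9925397/4238*(-1/35833) - 27337*(-1/4027) = 9925397/151860254 + 27337/4027 = 4191373337317/611541242858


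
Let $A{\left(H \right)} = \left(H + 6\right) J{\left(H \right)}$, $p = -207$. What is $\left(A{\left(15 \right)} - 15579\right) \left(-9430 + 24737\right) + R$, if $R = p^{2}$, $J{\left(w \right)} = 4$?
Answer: $-237139116$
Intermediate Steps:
$A{\left(H \right)} = 24 + 4 H$ ($A{\left(H \right)} = \left(H + 6\right) 4 = \left(6 + H\right) 4 = 24 + 4 H$)
$R = 42849$ ($R = \left(-207\right)^{2} = 42849$)
$\left(A{\left(15 \right)} - 15579\right) \left(-9430 + 24737\right) + R = \left(\left(24 + 4 \cdot 15\right) - 15579\right) \left(-9430 + 24737\right) + 42849 = \left(\left(24 + 60\right) - 15579\right) 15307 + 42849 = \left(84 - 15579\right) 15307 + 42849 = \left(-15495\right) 15307 + 42849 = -237181965 + 42849 = -237139116$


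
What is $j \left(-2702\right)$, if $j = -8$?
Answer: $21616$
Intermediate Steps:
$j \left(-2702\right) = \left(-8\right) \left(-2702\right) = 21616$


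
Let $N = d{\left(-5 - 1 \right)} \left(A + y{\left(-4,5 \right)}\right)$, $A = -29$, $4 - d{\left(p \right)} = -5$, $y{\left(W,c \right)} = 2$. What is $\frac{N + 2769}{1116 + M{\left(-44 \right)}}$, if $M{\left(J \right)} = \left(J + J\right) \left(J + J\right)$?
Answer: $\frac{1263}{4430} \approx 0.2851$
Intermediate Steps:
$M{\left(J \right)} = 4 J^{2}$ ($M{\left(J \right)} = 2 J 2 J = 4 J^{2}$)
$d{\left(p \right)} = 9$ ($d{\left(p \right)} = 4 - -5 = 4 + 5 = 9$)
$N = -243$ ($N = 9 \left(-29 + 2\right) = 9 \left(-27\right) = -243$)
$\frac{N + 2769}{1116 + M{\left(-44 \right)}} = \frac{-243 + 2769}{1116 + 4 \left(-44\right)^{2}} = \frac{2526}{1116 + 4 \cdot 1936} = \frac{2526}{1116 + 7744} = \frac{2526}{8860} = 2526 \cdot \frac{1}{8860} = \frac{1263}{4430}$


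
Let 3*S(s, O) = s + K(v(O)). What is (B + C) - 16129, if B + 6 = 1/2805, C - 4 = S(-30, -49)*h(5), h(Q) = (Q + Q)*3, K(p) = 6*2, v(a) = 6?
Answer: -45752354/2805 ≈ -16311.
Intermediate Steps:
K(p) = 12
h(Q) = 6*Q (h(Q) = (2*Q)*3 = 6*Q)
S(s, O) = 4 + s/3 (S(s, O) = (s + 12)/3 = (12 + s)/3 = 4 + s/3)
C = -176 (C = 4 + (4 + (⅓)*(-30))*(6*5) = 4 + (4 - 10)*30 = 4 - 6*30 = 4 - 180 = -176)
B = -16829/2805 (B = -6 + 1/2805 = -16829/2805 ≈ -5.9996)
(B + C) - 16129 = (-16829/2805 - 176) - 16129 = -510509/2805 - 16129 = -45752354/2805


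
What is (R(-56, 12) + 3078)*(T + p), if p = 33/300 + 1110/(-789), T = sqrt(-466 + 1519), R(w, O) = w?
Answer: -51535677/13150 + 27198*sqrt(13) ≈ 94145.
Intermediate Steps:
T = 9*sqrt(13) (T = sqrt(1053) = 9*sqrt(13) ≈ 32.450)
p = -34107/26300 (p = 33*(1/300) + 1110*(-1/789) = 11/100 - 370/263 = -34107/26300 ≈ -1.2968)
(R(-56, 12) + 3078)*(T + p) = (-56 + 3078)*(9*sqrt(13) - 34107/26300) = 3022*(-34107/26300 + 9*sqrt(13)) = -51535677/13150 + 27198*sqrt(13)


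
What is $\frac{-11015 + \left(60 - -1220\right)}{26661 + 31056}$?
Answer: $- \frac{295}{1749} \approx -0.16867$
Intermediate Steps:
$\frac{-11015 + \left(60 - -1220\right)}{26661 + 31056} = \frac{-11015 + \left(60 + 1220\right)}{57717} = \left(-11015 + 1280\right) \frac{1}{57717} = \left(-9735\right) \frac{1}{57717} = - \frac{295}{1749}$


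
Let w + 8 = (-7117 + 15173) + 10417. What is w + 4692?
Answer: 23157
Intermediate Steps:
w = 18465 (w = -8 + ((-7117 + 15173) + 10417) = -8 + (8056 + 10417) = -8 + 18473 = 18465)
w + 4692 = 18465 + 4692 = 23157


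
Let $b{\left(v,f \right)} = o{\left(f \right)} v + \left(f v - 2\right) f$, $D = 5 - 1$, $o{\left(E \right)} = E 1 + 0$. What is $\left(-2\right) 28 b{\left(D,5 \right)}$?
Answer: $-6160$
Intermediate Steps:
$o{\left(E \right)} = E$ ($o{\left(E \right)} = E + 0 = E$)
$D = 4$ ($D = 5 - 1 = 4$)
$b{\left(v,f \right)} = f v + f \left(-2 + f v\right)$ ($b{\left(v,f \right)} = f v + \left(f v - 2\right) f = f v + \left(-2 + f v\right) f = f v + f \left(-2 + f v\right)$)
$\left(-2\right) 28 b{\left(D,5 \right)} = \left(-2\right) 28 \cdot 5 \left(-2 + 4 + 5 \cdot 4\right) = - 56 \cdot 5 \left(-2 + 4 + 20\right) = - 56 \cdot 5 \cdot 22 = \left(-56\right) 110 = -6160$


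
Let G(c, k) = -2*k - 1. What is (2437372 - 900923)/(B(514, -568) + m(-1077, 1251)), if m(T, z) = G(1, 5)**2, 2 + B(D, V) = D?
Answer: 1536449/633 ≈ 2427.3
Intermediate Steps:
G(c, k) = -1 - 2*k
B(D, V) = -2 + D
m(T, z) = 121 (m(T, z) = (-1 - 2*5)**2 = (-1 - 10)**2 = (-11)**2 = 121)
(2437372 - 900923)/(B(514, -568) + m(-1077, 1251)) = (2437372 - 900923)/((-2 + 514) + 121) = 1536449/(512 + 121) = 1536449/633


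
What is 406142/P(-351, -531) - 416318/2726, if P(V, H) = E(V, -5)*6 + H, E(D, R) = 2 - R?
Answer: -655361297/666507 ≈ -983.28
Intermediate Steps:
P(V, H) = 42 + H (P(V, H) = (2 - 1*(-5))*6 + H = (2 + 5)*6 + H = 7*6 + H = 42 + H)
406142/P(-351, -531) - 416318/2726 = 406142/(42 - 531) - 416318/2726 = 406142/(-489) - 416318*1/2726 = 406142*(-1/489) - 208159/1363 = -406142/489 - 208159/1363 = -655361297/666507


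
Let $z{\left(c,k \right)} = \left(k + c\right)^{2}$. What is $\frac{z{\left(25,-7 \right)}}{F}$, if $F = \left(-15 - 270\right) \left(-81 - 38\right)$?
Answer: $\frac{108}{11305} \approx 0.0095533$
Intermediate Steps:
$z{\left(c,k \right)} = \left(c + k\right)^{2}$
$F = 33915$ ($F = \left(-285\right) \left(-119\right) = 33915$)
$\frac{z{\left(25,-7 \right)}}{F} = \frac{\left(25 - 7\right)^{2}}{33915} = 18^{2} \cdot \frac{1}{33915} = 324 \cdot \frac{1}{33915} = \frac{108}{11305}$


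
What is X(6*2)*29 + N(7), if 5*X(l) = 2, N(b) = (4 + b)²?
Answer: 663/5 ≈ 132.60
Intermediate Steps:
X(l) = ⅖ (X(l) = (⅕)*2 = ⅖)
X(6*2)*29 + N(7) = (⅖)*29 + (4 + 7)² = 58/5 + 11² = 58/5 + 121 = 663/5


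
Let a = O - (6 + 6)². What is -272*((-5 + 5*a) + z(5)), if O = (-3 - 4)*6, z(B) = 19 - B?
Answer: 250512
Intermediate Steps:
O = -42 (O = -7*6 = -42)
a = -186 (a = -42 - (6 + 6)² = -42 - 1*12² = -42 - 1*144 = -42 - 144 = -186)
-272*((-5 + 5*a) + z(5)) = -272*((-5 + 5*(-186)) + (19 - 1*5)) = -272*((-5 - 930) + (19 - 5)) = -272*(-935 + 14) = -272*(-921) = 250512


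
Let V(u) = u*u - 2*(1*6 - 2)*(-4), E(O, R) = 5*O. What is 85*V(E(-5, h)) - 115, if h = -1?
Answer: 55730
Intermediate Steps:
V(u) = 32 + u² (V(u) = u² - 2*(6 - 2)*(-4) = u² - 2*4*(-4) = u² - 8*(-4) = u² + 32 = 32 + u²)
85*V(E(-5, h)) - 115 = 85*(32 + (5*(-5))²) - 115 = 85*(32 + (-25)²) - 115 = 85*(32 + 625) - 115 = 85*657 - 115 = 55845 - 115 = 55730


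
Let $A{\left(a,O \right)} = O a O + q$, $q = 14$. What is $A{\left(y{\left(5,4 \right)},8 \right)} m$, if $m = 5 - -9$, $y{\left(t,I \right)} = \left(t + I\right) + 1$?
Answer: $9156$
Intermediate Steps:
$y{\left(t,I \right)} = 1 + I + t$ ($y{\left(t,I \right)} = \left(I + t\right) + 1 = 1 + I + t$)
$m = 14$ ($m = 5 + 9 = 14$)
$A{\left(a,O \right)} = 14 + a O^{2}$ ($A{\left(a,O \right)} = O a O + 14 = a O^{2} + 14 = 14 + a O^{2}$)
$A{\left(y{\left(5,4 \right)},8 \right)} m = \left(14 + \left(1 + 4 + 5\right) 8^{2}\right) 14 = \left(14 + 10 \cdot 64\right) 14 = \left(14 + 640\right) 14 = 654 \cdot 14 = 9156$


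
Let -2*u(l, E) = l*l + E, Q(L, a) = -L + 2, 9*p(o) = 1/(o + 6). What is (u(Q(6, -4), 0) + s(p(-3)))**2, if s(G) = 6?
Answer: 4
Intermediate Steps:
p(o) = 1/(9*(6 + o)) (p(o) = 1/(9*(o + 6)) = 1/(9*(6 + o)))
Q(L, a) = 2 - L
u(l, E) = -E/2 - l**2/2 (u(l, E) = -(l*l + E)/2 = -(l**2 + E)/2 = -(E + l**2)/2 = -E/2 - l**2/2)
(u(Q(6, -4), 0) + s(p(-3)))**2 = ((-1/2*0 - (2 - 1*6)**2/2) + 6)**2 = ((0 - (2 - 6)**2/2) + 6)**2 = ((0 - 1/2*(-4)**2) + 6)**2 = ((0 - 1/2*16) + 6)**2 = ((0 - 8) + 6)**2 = (-8 + 6)**2 = (-2)**2 = 4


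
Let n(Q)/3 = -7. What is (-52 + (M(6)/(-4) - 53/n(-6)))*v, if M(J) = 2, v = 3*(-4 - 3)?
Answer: 2099/2 ≈ 1049.5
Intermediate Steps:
n(Q) = -21 (n(Q) = 3*(-7) = -21)
v = -21 (v = 3*(-7) = -21)
(-52 + (M(6)/(-4) - 53/n(-6)))*v = (-52 + (2/(-4) - 53/(-21)))*(-21) = (-52 + (2*(-1/4) - 53*(-1/21)))*(-21) = (-52 + (-1/2 + 53/21))*(-21) = (-52 + 85/42)*(-21) = -2099/42*(-21) = 2099/2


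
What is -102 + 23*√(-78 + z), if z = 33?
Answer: -102 + 69*I*√5 ≈ -102.0 + 154.29*I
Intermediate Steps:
-102 + 23*√(-78 + z) = -102 + 23*√(-78 + 33) = -102 + 23*√(-45) = -102 + 23*(3*I*√5) = -102 + 69*I*√5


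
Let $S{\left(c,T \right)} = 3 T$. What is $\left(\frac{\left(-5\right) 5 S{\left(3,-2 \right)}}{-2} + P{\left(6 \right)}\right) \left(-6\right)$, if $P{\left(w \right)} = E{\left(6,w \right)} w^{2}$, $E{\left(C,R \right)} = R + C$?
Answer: $-2142$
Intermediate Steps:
$E{\left(C,R \right)} = C + R$
$P{\left(w \right)} = w^{2} \left(6 + w\right)$ ($P{\left(w \right)} = \left(6 + w\right) w^{2} = w^{2} \left(6 + w\right)$)
$\left(\frac{\left(-5\right) 5 S{\left(3,-2 \right)}}{-2} + P{\left(6 \right)}\right) \left(-6\right) = \left(\frac{\left(-5\right) 5 \cdot 3 \left(-2\right)}{-2} + 6^{2} \left(6 + 6\right)\right) \left(-6\right) = \left(\left(-25\right) \left(-6\right) \left(- \frac{1}{2}\right) + 36 \cdot 12\right) \left(-6\right) = \left(150 \left(- \frac{1}{2}\right) + 432\right) \left(-6\right) = \left(-75 + 432\right) \left(-6\right) = 357 \left(-6\right) = -2142$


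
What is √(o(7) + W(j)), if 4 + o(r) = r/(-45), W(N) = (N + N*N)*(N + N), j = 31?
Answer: √13837465/15 ≈ 247.99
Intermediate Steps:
W(N) = 2*N*(N + N²) (W(N) = (N + N²)*(2*N) = 2*N*(N + N²))
o(r) = -4 - r/45 (o(r) = -4 + r/(-45) = -4 + r*(-1/45) = -4 - r/45)
√(o(7) + W(j)) = √((-4 - 1/45*7) + 2*31²*(1 + 31)) = √((-4 - 7/45) + 2*961*32) = √(-187/45 + 61504) = √(2767493/45) = √13837465/15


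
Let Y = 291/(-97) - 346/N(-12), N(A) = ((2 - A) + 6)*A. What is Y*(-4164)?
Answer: 64889/10 ≈ 6488.9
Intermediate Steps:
N(A) = A*(8 - A) (N(A) = (8 - A)*A = A*(8 - A))
Y = -187/120 (Y = 291/(-97) - 346*(-1/(12*(8 - 1*(-12)))) = 291*(-1/97) - 346*(-1/(12*(8 + 12))) = -3 - 346/((-12*20)) = -3 - 346/(-240) = -3 - 346*(-1/240) = -3 + 173/120 = -187/120 ≈ -1.5583)
Y*(-4164) = -187/120*(-4164) = 64889/10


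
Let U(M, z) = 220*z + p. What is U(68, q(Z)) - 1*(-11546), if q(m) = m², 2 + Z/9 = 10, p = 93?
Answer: 1152119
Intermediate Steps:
Z = 72 (Z = -18 + 9*10 = -18 + 90 = 72)
U(M, z) = 93 + 220*z (U(M, z) = 220*z + 93 = 93 + 220*z)
U(68, q(Z)) - 1*(-11546) = (93 + 220*72²) - 1*(-11546) = (93 + 220*5184) + 11546 = (93 + 1140480) + 11546 = 1140573 + 11546 = 1152119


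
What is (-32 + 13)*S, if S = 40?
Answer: -760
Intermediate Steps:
(-32 + 13)*S = (-32 + 13)*40 = -19*40 = -760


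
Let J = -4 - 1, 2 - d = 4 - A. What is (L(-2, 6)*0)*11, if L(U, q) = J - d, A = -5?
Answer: 0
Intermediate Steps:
d = -7 (d = 2 - (4 - 1*(-5)) = 2 - (4 + 5) = 2 - 1*9 = 2 - 9 = -7)
J = -5
L(U, q) = 2 (L(U, q) = -5 - 1*(-7) = -5 + 7 = 2)
(L(-2, 6)*0)*11 = (2*0)*11 = 0*11 = 0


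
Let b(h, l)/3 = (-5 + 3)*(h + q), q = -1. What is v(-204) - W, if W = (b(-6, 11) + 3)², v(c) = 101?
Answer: -1924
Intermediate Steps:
b(h, l) = 6 - 6*h (b(h, l) = 3*((-5 + 3)*(h - 1)) = 3*(-2*(-1 + h)) = 3*(2 - 2*h) = 6 - 6*h)
W = 2025 (W = ((6 - 6*(-6)) + 3)² = ((6 + 36) + 3)² = (42 + 3)² = 45² = 2025)
v(-204) - W = 101 - 1*2025 = 101 - 2025 = -1924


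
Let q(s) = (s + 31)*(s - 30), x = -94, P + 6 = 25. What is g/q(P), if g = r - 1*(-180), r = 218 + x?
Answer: -152/275 ≈ -0.55273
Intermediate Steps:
P = 19 (P = -6 + 25 = 19)
q(s) = (-30 + s)*(31 + s) (q(s) = (31 + s)*(-30 + s) = (-30 + s)*(31 + s))
r = 124 (r = 218 - 94 = 124)
g = 304 (g = 124 - 1*(-180) = 124 + 180 = 304)
g/q(P) = 304/(-930 + 19 + 19²) = 304/(-930 + 19 + 361) = 304/(-550) = 304*(-1/550) = -152/275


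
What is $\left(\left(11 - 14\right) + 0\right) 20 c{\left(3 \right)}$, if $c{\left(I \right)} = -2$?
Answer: $120$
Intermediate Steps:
$\left(\left(11 - 14\right) + 0\right) 20 c{\left(3 \right)} = \left(\left(11 - 14\right) + 0\right) 20 \left(-2\right) = \left(-3 + 0\right) 20 \left(-2\right) = \left(-3\right) 20 \left(-2\right) = \left(-60\right) \left(-2\right) = 120$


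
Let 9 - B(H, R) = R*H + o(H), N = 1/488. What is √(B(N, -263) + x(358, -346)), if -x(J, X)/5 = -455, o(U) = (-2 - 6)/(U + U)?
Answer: √252226582/244 ≈ 65.089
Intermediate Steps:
o(U) = -4/U (o(U) = -8*1/(2*U) = -4/U)
N = 1/488 ≈ 0.0020492
B(H, R) = 9 + 4/H - H*R (B(H, R) = 9 - (R*H - 4/H) = 9 - (H*R - 4/H) = 9 - (-4/H + H*R) = 9 + (4/H - H*R) = 9 + 4/H - H*R)
x(J, X) = 2275 (x(J, X) = -5*(-455) = 2275)
√(B(N, -263) + x(358, -346)) = √((9 + 4/(1/488) - 1*1/488*(-263)) + 2275) = √((9 + 4*488 + 263/488) + 2275) = √((9 + 1952 + 263/488) + 2275) = √(957231/488 + 2275) = √(2067431/488) = √252226582/244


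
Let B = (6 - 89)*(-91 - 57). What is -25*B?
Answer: -307100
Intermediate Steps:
B = 12284 (B = -83*(-148) = 12284)
-25*B = -25*12284 = -307100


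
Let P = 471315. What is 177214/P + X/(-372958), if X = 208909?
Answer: -32368566323/175780699770 ≈ -0.18414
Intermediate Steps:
177214/P + X/(-372958) = 177214/471315 + 208909/(-372958) = 177214*(1/471315) + 208909*(-1/372958) = 177214/471315 - 208909/372958 = -32368566323/175780699770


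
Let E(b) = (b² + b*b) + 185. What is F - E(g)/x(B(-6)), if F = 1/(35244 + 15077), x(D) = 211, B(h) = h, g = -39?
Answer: -162385656/10617731 ≈ -15.294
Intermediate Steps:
E(b) = 185 + 2*b² (E(b) = (b² + b²) + 185 = 2*b² + 185 = 185 + 2*b²)
F = 1/50321 ≈ 1.9872e-5
F - E(g)/x(B(-6)) = 1/50321 - (185 + 2*(-39)²)/211 = 1/50321 - (185 + 2*1521)/211 = 1/50321 - (185 + 3042)/211 = 1/50321 - 3227/211 = -162385656/10617731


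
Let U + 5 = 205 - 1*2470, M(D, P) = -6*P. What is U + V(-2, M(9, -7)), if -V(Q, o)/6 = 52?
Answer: -2582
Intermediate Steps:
V(Q, o) = -312 (V(Q, o) = -6*52 = -312)
U = -2270 (U = -5 + (205 - 1*2470) = -5 + (205 - 2470) = -5 - 2265 = -2270)
U + V(-2, M(9, -7)) = -2270 - 312 = -2582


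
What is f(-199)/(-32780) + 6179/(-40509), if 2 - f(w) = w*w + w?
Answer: 69675349/66394251 ≈ 1.0494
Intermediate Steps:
f(w) = 2 - w - w² (f(w) = 2 - (w*w + w) = 2 - (w² + w) = 2 - (w + w²) = 2 + (-w - w²) = 2 - w - w²)
f(-199)/(-32780) + 6179/(-40509) = (2 - 1*(-199) - 1*(-199)²)/(-32780) + 6179/(-40509) = (2 + 199 - 1*39601)*(-1/32780) + 6179*(-1/40509) = (2 + 199 - 39601)*(-1/32780) - 6179/40509 = -39400*(-1/32780) - 6179/40509 = 1970/1639 - 6179/40509 = 69675349/66394251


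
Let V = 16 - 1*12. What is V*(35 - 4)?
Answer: 124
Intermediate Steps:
V = 4 (V = 16 - 12 = 4)
V*(35 - 4) = 4*(35 - 4) = 4*31 = 124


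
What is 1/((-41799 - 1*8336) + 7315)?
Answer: -1/42820 ≈ -2.3354e-5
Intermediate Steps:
1/((-41799 - 1*8336) + 7315) = 1/((-41799 - 8336) + 7315) = 1/(-50135 + 7315) = 1/(-42820) = -1/42820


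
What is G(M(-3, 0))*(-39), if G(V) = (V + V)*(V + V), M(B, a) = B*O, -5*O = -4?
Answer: -22464/25 ≈ -898.56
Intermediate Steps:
O = ⅘ (O = -⅕*(-4) = ⅘ ≈ 0.80000)
M(B, a) = 4*B/5 (M(B, a) = B*(⅘) = 4*B/5)
G(V) = 4*V² (G(V) = (2*V)*(2*V) = 4*V²)
G(M(-3, 0))*(-39) = (4*((⅘)*(-3))²)*(-39) = (4*(-12/5)²)*(-39) = (4*(144/25))*(-39) = (576/25)*(-39) = -22464/25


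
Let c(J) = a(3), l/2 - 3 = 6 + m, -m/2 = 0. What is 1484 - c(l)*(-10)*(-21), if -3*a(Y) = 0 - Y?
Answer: 1274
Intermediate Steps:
m = 0 (m = -2*0 = 0)
l = 18 (l = 6 + 2*(6 + 0) = 6 + 2*6 = 6 + 12 = 18)
a(Y) = Y/3 (a(Y) = -(0 - Y)/3 = -(-1)*Y/3 = Y/3)
c(J) = 1 (c(J) = (1/3)*3 = 1)
1484 - c(l)*(-10)*(-21) = 1484 - 1*(-10)*(-21) = 1484 - (-10)*(-21) = 1484 - 1*210 = 1484 - 210 = 1274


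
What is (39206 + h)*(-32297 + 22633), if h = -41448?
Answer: 21666688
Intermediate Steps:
(39206 + h)*(-32297 + 22633) = (39206 - 41448)*(-32297 + 22633) = -2242*(-9664) = 21666688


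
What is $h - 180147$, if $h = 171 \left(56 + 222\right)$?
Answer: $-132609$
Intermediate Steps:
$h = 47538$ ($h = 171 \cdot 278 = 47538$)
$h - 180147 = 47538 - 180147 = -132609$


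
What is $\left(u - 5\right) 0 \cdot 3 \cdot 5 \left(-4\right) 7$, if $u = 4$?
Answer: $0$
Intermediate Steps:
$\left(u - 5\right) 0 \cdot 3 \cdot 5 \left(-4\right) 7 = \left(4 - 5\right) 0 \cdot 3 \cdot 5 \left(-4\right) 7 = \left(-1\right) 0 \cdot 15 \left(-4\right) 7 = 0 \left(-60\right) 7 = 0 \cdot 7 = 0$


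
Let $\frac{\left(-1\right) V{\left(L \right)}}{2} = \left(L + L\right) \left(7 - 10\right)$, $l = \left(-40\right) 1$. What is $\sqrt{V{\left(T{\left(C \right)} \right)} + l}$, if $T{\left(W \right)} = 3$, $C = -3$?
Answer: $2 i \approx 2.0 i$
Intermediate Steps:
$l = -40$
$V{\left(L \right)} = 12 L$ ($V{\left(L \right)} = - 2 \left(L + L\right) \left(7 - 10\right) = - 2 \cdot 2 L \left(-3\right) = - 2 \left(- 6 L\right) = 12 L$)
$\sqrt{V{\left(T{\left(C \right)} \right)} + l} = \sqrt{12 \cdot 3 - 40} = \sqrt{36 - 40} = \sqrt{-4} = 2 i$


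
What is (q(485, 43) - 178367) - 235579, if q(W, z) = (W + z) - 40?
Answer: -413458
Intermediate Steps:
q(W, z) = -40 + W + z
(q(485, 43) - 178367) - 235579 = ((-40 + 485 + 43) - 178367) - 235579 = (488 - 178367) - 235579 = -177879 - 235579 = -413458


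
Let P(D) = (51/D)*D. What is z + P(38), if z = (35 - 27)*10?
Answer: 131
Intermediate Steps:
z = 80 (z = 8*10 = 80)
P(D) = 51
z + P(38) = 80 + 51 = 131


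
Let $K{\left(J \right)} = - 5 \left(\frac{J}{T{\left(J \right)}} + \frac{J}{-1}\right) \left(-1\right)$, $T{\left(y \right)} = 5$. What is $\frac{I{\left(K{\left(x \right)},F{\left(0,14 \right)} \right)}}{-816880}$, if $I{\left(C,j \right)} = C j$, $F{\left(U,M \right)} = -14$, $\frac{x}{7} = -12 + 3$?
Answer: $\frac{441}{102110} \approx 0.0043189$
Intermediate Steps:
$x = -63$ ($x = 7 \left(-12 + 3\right) = 7 \left(-9\right) = -63$)
$K{\left(J \right)} = - 4 J$ ($K{\left(J \right)} = - 5 \left(\frac{J}{5} + \frac{J}{-1}\right) \left(-1\right) = - 5 \left(J \frac{1}{5} + J \left(-1\right)\right) \left(-1\right) = - 5 \left(\frac{J}{5} - J\right) \left(-1\right) = - 5 \left(- \frac{4 J}{5}\right) \left(-1\right) = 4 J \left(-1\right) = - 4 J$)
$\frac{I{\left(K{\left(x \right)},F{\left(0,14 \right)} \right)}}{-816880} = \frac{\left(-4\right) \left(-63\right) \left(-14\right)}{-816880} = 252 \left(-14\right) \left(- \frac{1}{816880}\right) = \left(-3528\right) \left(- \frac{1}{816880}\right) = \frac{441}{102110}$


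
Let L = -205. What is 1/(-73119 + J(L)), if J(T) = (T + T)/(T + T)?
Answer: -1/73118 ≈ -1.3677e-5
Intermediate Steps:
J(T) = 1 (J(T) = (2*T)/((2*T)) = (2*T)*(1/(2*T)) = 1)
1/(-73119 + J(L)) = 1/(-73119 + 1) = 1/(-73118) = -1/73118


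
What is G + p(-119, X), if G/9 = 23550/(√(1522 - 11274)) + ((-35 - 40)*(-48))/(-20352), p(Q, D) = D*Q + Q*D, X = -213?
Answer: 21493581/424 - 105975*I*√2438/2438 ≈ 50692.0 - 2146.3*I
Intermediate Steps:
p(Q, D) = 2*D*Q (p(Q, D) = D*Q + D*Q = 2*D*Q)
G = -675/424 - 105975*I*√2438/2438 (G = 9*(23550/(√(1522 - 11274)) + ((-35 - 40)*(-48))/(-20352)) = 9*(23550/(√(-9752)) - 75*(-48)*(-1/20352)) = 9*(23550/((2*I*√2438)) + 3600*(-1/20352)) = 9*(23550*(-I*√2438/4876) - 75/424) = 9*(-11775*I*√2438/2438 - 75/424) = 9*(-75/424 - 11775*I*√2438/2438) = -675/424 - 105975*I*√2438/2438 ≈ -1.592 - 2146.3*I)
G + p(-119, X) = (-675/424 - 105975*I*√2438/2438) + 2*(-213)*(-119) = (-675/424 - 105975*I*√2438/2438) + 50694 = 21493581/424 - 105975*I*√2438/2438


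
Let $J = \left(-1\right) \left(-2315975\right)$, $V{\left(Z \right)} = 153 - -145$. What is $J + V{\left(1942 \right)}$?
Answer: $2316273$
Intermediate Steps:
$V{\left(Z \right)} = 298$ ($V{\left(Z \right)} = 153 + 145 = 298$)
$J = 2315975$
$J + V{\left(1942 \right)} = 2315975 + 298 = 2316273$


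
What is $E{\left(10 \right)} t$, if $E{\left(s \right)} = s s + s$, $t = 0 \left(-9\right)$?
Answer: $0$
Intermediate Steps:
$t = 0$
$E{\left(s \right)} = s + s^{2}$ ($E{\left(s \right)} = s^{2} + s = s + s^{2}$)
$E{\left(10 \right)} t = 10 \left(1 + 10\right) 0 = 10 \cdot 11 \cdot 0 = 110 \cdot 0 = 0$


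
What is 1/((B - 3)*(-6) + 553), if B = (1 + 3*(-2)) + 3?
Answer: 1/583 ≈ 0.0017153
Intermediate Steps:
B = -2 (B = (1 - 6) + 3 = -5 + 3 = -2)
1/((B - 3)*(-6) + 553) = 1/((-2 - 3)*(-6) + 553) = 1/(-5*(-6) + 553) = 1/(30 + 553) = 1/583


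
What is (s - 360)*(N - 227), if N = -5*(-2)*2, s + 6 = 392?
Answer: -5382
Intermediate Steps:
s = 386 (s = -6 + 392 = 386)
N = 20 (N = 10*2 = 20)
(s - 360)*(N - 227) = (386 - 360)*(20 - 227) = 26*(-207) = -5382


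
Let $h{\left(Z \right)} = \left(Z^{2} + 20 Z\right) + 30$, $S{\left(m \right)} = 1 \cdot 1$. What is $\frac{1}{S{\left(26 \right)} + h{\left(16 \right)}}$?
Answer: $\frac{1}{607} \approx 0.0016474$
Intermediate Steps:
$S{\left(m \right)} = 1$
$h{\left(Z \right)} = 30 + Z^{2} + 20 Z$
$\frac{1}{S{\left(26 \right)} + h{\left(16 \right)}} = \frac{1}{1 + \left(30 + 16^{2} + 20 \cdot 16\right)} = \frac{1}{1 + \left(30 + 256 + 320\right)} = \frac{1}{1 + 606} = \frac{1}{607}$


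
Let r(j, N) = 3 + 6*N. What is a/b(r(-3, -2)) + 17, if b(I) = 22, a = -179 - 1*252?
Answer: -57/22 ≈ -2.5909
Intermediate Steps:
a = -431 (a = -179 - 252 = -431)
a/b(r(-3, -2)) + 17 = -431/22 + 17 = -57/22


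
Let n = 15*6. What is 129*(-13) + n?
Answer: -1587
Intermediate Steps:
n = 90
129*(-13) + n = 129*(-13) + 90 = -1677 + 90 = -1587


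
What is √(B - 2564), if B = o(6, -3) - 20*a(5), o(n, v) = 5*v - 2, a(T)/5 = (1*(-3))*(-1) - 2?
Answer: I*√2681 ≈ 51.778*I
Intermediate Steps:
a(T) = 5 (a(T) = 5*((1*(-3))*(-1) - 2) = 5*(-3*(-1) - 2) = 5*(3 - 2) = 5*1 = 5)
o(n, v) = -2 + 5*v
B = -117 (B = (-2 + 5*(-3)) - 20*5 = (-2 - 15) - 100 = -17 - 100 = -117)
√(B - 2564) = √(-117 - 2564) = √(-2681) = I*√2681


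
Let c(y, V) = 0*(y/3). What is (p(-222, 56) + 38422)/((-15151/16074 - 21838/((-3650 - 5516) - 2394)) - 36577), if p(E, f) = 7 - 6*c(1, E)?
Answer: -1785175385940/1699098867607 ≈ -1.0507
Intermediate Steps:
c(y, V) = 0 (c(y, V) = 0*(y*(⅓)) = 0*(y/3) = 0)
p(E, f) = 7 (p(E, f) = 7 - 6*0 = 7 + 0 = 7)
(p(-222, 56) + 38422)/((-15151/16074 - 21838/((-3650 - 5516) - 2394)) - 36577) = (7 + 38422)/((-15151/16074 - 21838/((-3650 - 5516) - 2394)) - 36577) = 38429/((-15151*1/16074 - 21838/(-9166 - 2394)) - 36577) = 38429/((-15151/16074 - 21838/(-11560)) - 36577) = 38429/((-15151/16074 - 21838*(-1/11560)) - 36577) = 38429/((-15151/16074 + 10919/5780) - 36577) = 38429/(43969613/46453860 - 36577) = 38429/(-1699098867607/46453860) = 38429*(-46453860/1699098867607) = -1785175385940/1699098867607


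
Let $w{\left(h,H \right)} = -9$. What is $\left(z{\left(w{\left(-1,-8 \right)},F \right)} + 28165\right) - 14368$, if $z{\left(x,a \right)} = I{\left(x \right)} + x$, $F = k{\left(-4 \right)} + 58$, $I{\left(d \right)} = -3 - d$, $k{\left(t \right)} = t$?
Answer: $13794$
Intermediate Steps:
$F = 54$ ($F = -4 + 58 = 54$)
$z{\left(x,a \right)} = -3$ ($z{\left(x,a \right)} = \left(-3 - x\right) + x = -3$)
$\left(z{\left(w{\left(-1,-8 \right)},F \right)} + 28165\right) - 14368 = \left(-3 + 28165\right) - 14368 = 28162 - 14368 = 13794$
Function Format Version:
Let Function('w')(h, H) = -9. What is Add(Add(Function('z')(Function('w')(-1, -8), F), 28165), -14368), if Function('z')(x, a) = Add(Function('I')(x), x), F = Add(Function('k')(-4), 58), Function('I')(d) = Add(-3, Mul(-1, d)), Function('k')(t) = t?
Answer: 13794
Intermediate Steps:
F = 54 (F = Add(-4, 58) = 54)
Function('z')(x, a) = -3 (Function('z')(x, a) = Add(Add(-3, Mul(-1, x)), x) = -3)
Add(Add(Function('z')(Function('w')(-1, -8), F), 28165), -14368) = Add(Add(-3, 28165), -14368) = Add(28162, -14368) = 13794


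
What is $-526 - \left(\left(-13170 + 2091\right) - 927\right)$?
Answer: $11480$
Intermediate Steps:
$-526 - \left(\left(-13170 + 2091\right) - 927\right) = -526 - \left(-11079 - 927\right) = -526 - -12006 = -526 + 12006 = 11480$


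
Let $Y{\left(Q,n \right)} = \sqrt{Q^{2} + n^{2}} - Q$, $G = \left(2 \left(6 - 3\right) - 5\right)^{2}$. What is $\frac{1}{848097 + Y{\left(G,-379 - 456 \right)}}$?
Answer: $\frac{424048}{359633063995} - \frac{\sqrt{697226}}{719266127990} \approx 1.178 \cdot 10^{-6}$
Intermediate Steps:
$G = 1$ ($G = \left(2 \left(6 - 3\right) - 5\right)^{2} = \left(2 \cdot 3 - 5\right)^{2} = \left(6 - 5\right)^{2} = 1^{2} = 1$)
$\frac{1}{848097 + Y{\left(G,-379 - 456 \right)}} = \frac{1}{848097 + \left(\sqrt{1^{2} + \left(-379 - 456\right)^{2}} - 1\right)} = \frac{1}{848097 - \left(1 - \sqrt{1 + \left(-379 - 456\right)^{2}}\right)} = \frac{1}{848097 - \left(1 - \sqrt{1 + \left(-835\right)^{2}}\right)} = \frac{1}{848097 - \left(1 - \sqrt{1 + 697225}\right)} = \frac{1}{848097 - \left(1 - \sqrt{697226}\right)} = \frac{1}{848096 + \sqrt{697226}}$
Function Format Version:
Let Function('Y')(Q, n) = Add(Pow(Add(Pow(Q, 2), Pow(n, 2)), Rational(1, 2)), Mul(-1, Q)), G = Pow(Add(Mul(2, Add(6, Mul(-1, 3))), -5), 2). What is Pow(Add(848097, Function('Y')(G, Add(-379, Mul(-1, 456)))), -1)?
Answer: Add(Rational(424048, 359633063995), Mul(Rational(-1, 719266127990), Pow(697226, Rational(1, 2)))) ≈ 1.1780e-6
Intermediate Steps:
G = 1 (G = Pow(Add(Mul(2, Add(6, -3)), -5), 2) = Pow(Add(Mul(2, 3), -5), 2) = Pow(Add(6, -5), 2) = Pow(1, 2) = 1)
Pow(Add(848097, Function('Y')(G, Add(-379, Mul(-1, 456)))), -1) = Pow(Add(848097, Add(Pow(Add(Pow(1, 2), Pow(Add(-379, Mul(-1, 456)), 2)), Rational(1, 2)), Mul(-1, 1))), -1) = Pow(Add(848097, Add(Pow(Add(1, Pow(Add(-379, -456), 2)), Rational(1, 2)), -1)), -1) = Pow(Add(848097, Add(Pow(Add(1, Pow(-835, 2)), Rational(1, 2)), -1)), -1) = Pow(Add(848097, Add(Pow(Add(1, 697225), Rational(1, 2)), -1)), -1) = Pow(Add(848097, Add(Pow(697226, Rational(1, 2)), -1)), -1) = Pow(Add(848097, Add(-1, Pow(697226, Rational(1, 2)))), -1) = Pow(Add(848096, Pow(697226, Rational(1, 2))), -1)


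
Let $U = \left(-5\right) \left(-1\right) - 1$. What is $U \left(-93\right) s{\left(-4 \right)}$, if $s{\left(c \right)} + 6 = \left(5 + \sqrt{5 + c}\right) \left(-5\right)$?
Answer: $13392$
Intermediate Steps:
$s{\left(c \right)} = -31 - 5 \sqrt{5 + c}$ ($s{\left(c \right)} = -6 + \left(5 + \sqrt{5 + c}\right) \left(-5\right) = -6 - \left(25 + 5 \sqrt{5 + c}\right) = -31 - 5 \sqrt{5 + c}$)
$U = 4$ ($U = 5 - 1 = 4$)
$U \left(-93\right) s{\left(-4 \right)} = 4 \left(-93\right) \left(-31 - 5 \sqrt{5 - 4}\right) = - 372 \left(-31 - 5 \sqrt{1}\right) = - 372 \left(-31 - 5\right) = \left(-372\right) \left(-36\right) = 13392$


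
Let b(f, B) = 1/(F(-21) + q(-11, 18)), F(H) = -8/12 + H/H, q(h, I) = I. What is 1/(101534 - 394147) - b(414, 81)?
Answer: -877894/16093715 ≈ -0.054549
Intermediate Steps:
F(H) = ⅓ (F(H) = -8*1/12 + 1 = -⅔ + 1 = ⅓)
b(f, B) = 3/55 (b(f, B) = 1/(⅓ + 18) = 1/(55/3) = 3/55)
1/(101534 - 394147) - b(414, 81) = 1/(101534 - 394147) - 1*3/55 = 1/(-292613) - 3/55 = -1/292613 - 3/55 = -877894/16093715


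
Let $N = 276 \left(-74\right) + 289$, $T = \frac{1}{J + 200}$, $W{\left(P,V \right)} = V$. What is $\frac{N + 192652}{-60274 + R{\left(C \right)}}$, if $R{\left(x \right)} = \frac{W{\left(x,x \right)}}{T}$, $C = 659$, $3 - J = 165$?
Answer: $- \frac{172517}{35232} \approx -4.8966$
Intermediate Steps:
$J = -162$ ($J = 3 - 165 = -162$)
$T = \frac{1}{38}$ ($T = \frac{1}{-162 + 200} = \frac{1}{38} \approx 0.026316$)
$N = -20135$ ($N = -20424 + 289 = -20135$)
$R{\left(x \right)} = 38 x$ ($R{\left(x \right)} = x \frac{1}{\frac{1}{38}} = x 38 = 38 x$)
$\frac{N + 192652}{-60274 + R{\left(C \right)}} = \frac{-20135 + 192652}{-60274 + 38 \cdot 659} = \frac{172517}{-60274 + 25042} = \frac{172517}{-35232} = 172517 \left(- \frac{1}{35232}\right) = - \frac{172517}{35232}$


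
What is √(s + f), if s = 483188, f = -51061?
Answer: √432127 ≈ 657.36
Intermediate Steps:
√(s + f) = √(483188 - 51061) = √432127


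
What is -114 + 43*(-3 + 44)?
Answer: 1649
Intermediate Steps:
-114 + 43*(-3 + 44) = -114 + 43*41 = -114 + 1763 = 1649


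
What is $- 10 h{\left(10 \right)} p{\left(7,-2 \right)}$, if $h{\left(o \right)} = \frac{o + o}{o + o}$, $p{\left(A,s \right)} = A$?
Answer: $-70$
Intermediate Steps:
$h{\left(o \right)} = 1$ ($h{\left(o \right)} = \frac{2 o}{2 o} = 2 o \frac{1}{2 o} = 1$)
$- 10 h{\left(10 \right)} p{\left(7,-2 \right)} = - 10 \cdot 1 \cdot 7 = \left(-10\right) 7 = -70$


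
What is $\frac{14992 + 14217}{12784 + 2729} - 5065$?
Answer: $- \frac{78544136}{15513} \approx -5063.1$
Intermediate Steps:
$\frac{14992 + 14217}{12784 + 2729} - 5065 = \frac{29209}{15513} - 5065 = - \frac{78544136}{15513}$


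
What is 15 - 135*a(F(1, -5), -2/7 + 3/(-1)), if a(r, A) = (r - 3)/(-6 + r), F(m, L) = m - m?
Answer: -105/2 ≈ -52.500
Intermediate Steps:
F(m, L) = 0
a(r, A) = (-3 + r)/(-6 + r)
15 - 135*a(F(1, -5), -2/7 + 3/(-1)) = 15 - 135*(-3 + 0)/(-6 + 0) = 15 - 135*(-3)/(-6) = 15 - (-45)*(-3)/2 = 15 - 135*½ = 15 - 135/2 = -105/2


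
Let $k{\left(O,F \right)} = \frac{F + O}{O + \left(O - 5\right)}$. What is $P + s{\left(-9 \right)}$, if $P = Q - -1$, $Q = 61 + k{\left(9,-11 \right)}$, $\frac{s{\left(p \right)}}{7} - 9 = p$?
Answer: $\frac{804}{13} \approx 61.846$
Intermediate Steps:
$s{\left(p \right)} = 63 + 7 p$
$k{\left(O,F \right)} = \frac{F + O}{-5 + 2 O}$ ($k{\left(O,F \right)} = \frac{F + O}{O + \left(-5 + O\right)} = \frac{F + O}{-5 + 2 O}$)
$Q = \frac{791}{13}$ ($Q = 61 + \frac{-11 + 9}{-5 + 2 \cdot 9} = 61 + \frac{1}{-5 + 18} \left(-2\right) = 61 + \frac{1}{13} \left(-2\right) = 61 - \frac{2}{13} = \frac{791}{13} \approx 60.846$)
$P = \frac{804}{13}$ ($P = \frac{791}{13} - -1 = \frac{791}{13} + 1 = \frac{804}{13} \approx 61.846$)
$P + s{\left(-9 \right)} = \frac{804}{13} + \left(63 + 7 \left(-9\right)\right) = \frac{804}{13} + \left(63 - 63\right) = \frac{804}{13} + 0 = \frac{804}{13}$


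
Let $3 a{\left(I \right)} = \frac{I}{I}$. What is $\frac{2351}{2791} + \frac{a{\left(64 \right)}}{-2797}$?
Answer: $\frac{19724450}{23419281} \approx 0.84223$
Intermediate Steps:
$a{\left(I \right)} = \frac{1}{3}$ ($a{\left(I \right)} = \frac{I \frac{1}{I}}{3} = \frac{1}{3} \cdot 1 = \frac{1}{3}$)
$\frac{2351}{2791} + \frac{a{\left(64 \right)}}{-2797} = \frac{2351}{2791} + \frac{1}{3 \left(-2797\right)} = 2351 \cdot \frac{1}{2791} + \frac{1}{3} \left(- \frac{1}{2797}\right) = \frac{2351}{2791} - \frac{1}{8391} = \frac{19724450}{23419281}$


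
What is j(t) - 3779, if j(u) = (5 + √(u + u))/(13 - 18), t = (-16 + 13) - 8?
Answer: -3780 - I*√22/5 ≈ -3780.0 - 0.93808*I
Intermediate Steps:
t = -11 (t = -3 - 8 = -11)
j(u) = -1 - √2*√u/5 (j(u) = (5 + √(2*u))/(-5) = (5 + √2*√u)*(-⅕) = -1 - √2*√u/5)
j(t) - 3779 = (-1 - √2*√(-11)/5) - 3779 = (-1 - √2*I*√11/5) - 3779 = (-1 - I*√22/5) - 3779 = -3780 - I*√22/5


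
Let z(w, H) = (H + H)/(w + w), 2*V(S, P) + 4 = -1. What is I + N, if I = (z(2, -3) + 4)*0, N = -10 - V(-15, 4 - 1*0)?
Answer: -15/2 ≈ -7.5000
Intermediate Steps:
V(S, P) = -5/2 (V(S, P) = -2 + (½)*(-1) = -2 - ½ = -5/2)
N = -15/2 (N = -10 - 1*(-5/2) = -10 + 5/2 = -15/2 ≈ -7.5000)
z(w, H) = H/w (z(w, H) = (2*H)/((2*w)) = (2*H)*(1/(2*w)) = H/w)
I = 0 (I = (-3/2 + 4)*0 = (5/2)*0 = 0)
I + N = 0 - 15/2 = -15/2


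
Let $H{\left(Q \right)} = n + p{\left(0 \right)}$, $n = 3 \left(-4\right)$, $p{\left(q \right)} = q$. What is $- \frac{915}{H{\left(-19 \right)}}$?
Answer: $\frac{305}{4} \approx 76.25$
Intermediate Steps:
$n = -12$
$H{\left(Q \right)} = -12$ ($H{\left(Q \right)} = -12 + 0 = -12$)
$- \frac{915}{H{\left(-19 \right)}} = - \frac{915}{-12} = \left(-915\right) \left(- \frac{1}{12}\right) = \frac{305}{4}$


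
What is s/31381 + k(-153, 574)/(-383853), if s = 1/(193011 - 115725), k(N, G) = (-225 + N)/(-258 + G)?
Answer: 38203717529/12257683108785807 ≈ 3.1167e-6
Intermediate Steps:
k(N, G) = (-225 + N)/(-258 + G)
s = 1/77286 ≈ 1.2939e-5
s/31381 + k(-153, 574)/(-383853) = (1/77286)/31381 + ((-225 - 153)/(-258 + 574))/(-383853) = (1/77286)*(1/31381) + (-378/316)*(-1/383853) = 1/2425311966 + ((1/316)*(-378))*(-1/383853) = 1/2425311966 - 189/158*(-1/383853) = 1/2425311966 + 63/20216258 = 38203717529/12257683108785807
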